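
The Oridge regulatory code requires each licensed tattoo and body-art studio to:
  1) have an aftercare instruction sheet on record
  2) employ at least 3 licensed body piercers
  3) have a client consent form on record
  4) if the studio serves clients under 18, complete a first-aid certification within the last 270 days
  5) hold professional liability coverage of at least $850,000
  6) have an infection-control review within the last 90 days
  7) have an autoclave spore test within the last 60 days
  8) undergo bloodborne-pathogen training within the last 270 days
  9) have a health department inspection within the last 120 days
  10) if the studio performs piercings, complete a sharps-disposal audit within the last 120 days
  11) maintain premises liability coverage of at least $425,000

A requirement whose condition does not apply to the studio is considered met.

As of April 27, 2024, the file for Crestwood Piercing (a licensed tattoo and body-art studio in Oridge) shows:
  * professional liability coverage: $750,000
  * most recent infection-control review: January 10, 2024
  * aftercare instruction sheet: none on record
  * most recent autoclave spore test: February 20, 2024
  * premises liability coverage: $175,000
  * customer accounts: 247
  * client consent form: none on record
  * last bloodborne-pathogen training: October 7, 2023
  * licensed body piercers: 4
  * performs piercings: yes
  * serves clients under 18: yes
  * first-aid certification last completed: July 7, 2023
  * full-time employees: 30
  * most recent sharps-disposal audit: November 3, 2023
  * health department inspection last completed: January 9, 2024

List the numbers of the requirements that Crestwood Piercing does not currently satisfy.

1. aftercare instruction sheet absent → not met
2. licensed body piercers 4 ≥ 3 → met
3. client consent form absent → not met
4. condition 'serves clients under 18' holds; first-aid certification 295 days ago vs limit 270 → not met
5. professional liability coverage $750,000 < $850,000 → not met
6. infection-control review 108 days ago vs limit 90 → not met
7. autoclave spore test 67 days ago vs limit 60 → not met
8. bloodborne-pathogen training 203 days ago vs limit 270 → met
9. health department inspection 109 days ago vs limit 120 → met
10. condition 'performs piercings' holds; sharps-disposal audit 176 days ago vs limit 120 → not met
11. premises liability coverage $175,000 < $425,000 → not met
Not met: 1, 3, 4, 5, 6, 7, 10, 11

1, 3, 4, 5, 6, 7, 10, 11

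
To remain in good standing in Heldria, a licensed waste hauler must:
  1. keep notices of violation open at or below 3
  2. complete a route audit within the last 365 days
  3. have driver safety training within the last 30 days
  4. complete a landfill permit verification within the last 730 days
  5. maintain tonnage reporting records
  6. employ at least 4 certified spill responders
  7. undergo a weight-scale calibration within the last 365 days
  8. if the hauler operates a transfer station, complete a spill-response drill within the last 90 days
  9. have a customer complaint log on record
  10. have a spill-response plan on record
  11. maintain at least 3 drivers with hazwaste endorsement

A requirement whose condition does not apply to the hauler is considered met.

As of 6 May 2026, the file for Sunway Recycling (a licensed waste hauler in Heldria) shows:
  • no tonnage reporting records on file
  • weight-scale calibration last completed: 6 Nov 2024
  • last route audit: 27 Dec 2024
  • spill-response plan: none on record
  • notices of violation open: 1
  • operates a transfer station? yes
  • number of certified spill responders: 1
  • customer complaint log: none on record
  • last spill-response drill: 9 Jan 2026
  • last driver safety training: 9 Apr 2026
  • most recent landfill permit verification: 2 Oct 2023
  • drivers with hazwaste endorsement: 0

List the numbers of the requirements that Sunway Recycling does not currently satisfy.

1. notices of violation open 1 ≤ 3 → met
2. route audit 495 days ago vs limit 365 → not met
3. driver safety training 27 days ago vs limit 30 → met
4. landfill permit verification 947 days ago vs limit 730 → not met
5. tonnage reporting records absent → not met
6. certified spill responders 1 < 4 → not met
7. weight-scale calibration 546 days ago vs limit 365 → not met
8. condition 'operates a transfer station' holds; spill-response drill 117 days ago vs limit 90 → not met
9. customer complaint log absent → not met
10. spill-response plan absent → not met
11. drivers with hazwaste endorsement 0 < 3 → not met
Not met: 2, 4, 5, 6, 7, 8, 9, 10, 11

2, 4, 5, 6, 7, 8, 9, 10, 11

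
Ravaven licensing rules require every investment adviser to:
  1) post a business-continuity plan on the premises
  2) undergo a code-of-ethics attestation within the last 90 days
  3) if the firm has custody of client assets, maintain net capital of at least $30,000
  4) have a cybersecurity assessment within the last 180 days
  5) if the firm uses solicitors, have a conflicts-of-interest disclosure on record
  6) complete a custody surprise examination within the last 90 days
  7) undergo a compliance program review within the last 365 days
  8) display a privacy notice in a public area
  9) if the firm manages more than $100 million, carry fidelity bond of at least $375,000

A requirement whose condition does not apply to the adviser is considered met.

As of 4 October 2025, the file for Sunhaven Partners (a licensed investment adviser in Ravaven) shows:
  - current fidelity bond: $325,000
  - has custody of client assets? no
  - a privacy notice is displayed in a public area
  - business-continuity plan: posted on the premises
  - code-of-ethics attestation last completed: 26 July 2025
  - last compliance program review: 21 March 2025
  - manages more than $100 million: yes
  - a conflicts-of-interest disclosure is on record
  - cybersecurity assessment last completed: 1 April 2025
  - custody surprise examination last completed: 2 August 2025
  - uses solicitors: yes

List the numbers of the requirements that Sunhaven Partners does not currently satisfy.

1. business-continuity plan present → met
2. code-of-ethics attestation 70 days ago vs limit 90 → met
3. condition 'has custody of client assets' does not hold → requirement n/a → met
4. cybersecurity assessment 186 days ago vs limit 180 → not met
5. condition 'uses solicitors' holds; conflicts-of-interest disclosure present → met
6. custody surprise examination 63 days ago vs limit 90 → met
7. compliance program review 197 days ago vs limit 365 → met
8. privacy notice present → met
9. condition 'manages more than $100 million' holds; fidelity bond $325,000 < $375,000 → not met
Not met: 4, 9

4, 9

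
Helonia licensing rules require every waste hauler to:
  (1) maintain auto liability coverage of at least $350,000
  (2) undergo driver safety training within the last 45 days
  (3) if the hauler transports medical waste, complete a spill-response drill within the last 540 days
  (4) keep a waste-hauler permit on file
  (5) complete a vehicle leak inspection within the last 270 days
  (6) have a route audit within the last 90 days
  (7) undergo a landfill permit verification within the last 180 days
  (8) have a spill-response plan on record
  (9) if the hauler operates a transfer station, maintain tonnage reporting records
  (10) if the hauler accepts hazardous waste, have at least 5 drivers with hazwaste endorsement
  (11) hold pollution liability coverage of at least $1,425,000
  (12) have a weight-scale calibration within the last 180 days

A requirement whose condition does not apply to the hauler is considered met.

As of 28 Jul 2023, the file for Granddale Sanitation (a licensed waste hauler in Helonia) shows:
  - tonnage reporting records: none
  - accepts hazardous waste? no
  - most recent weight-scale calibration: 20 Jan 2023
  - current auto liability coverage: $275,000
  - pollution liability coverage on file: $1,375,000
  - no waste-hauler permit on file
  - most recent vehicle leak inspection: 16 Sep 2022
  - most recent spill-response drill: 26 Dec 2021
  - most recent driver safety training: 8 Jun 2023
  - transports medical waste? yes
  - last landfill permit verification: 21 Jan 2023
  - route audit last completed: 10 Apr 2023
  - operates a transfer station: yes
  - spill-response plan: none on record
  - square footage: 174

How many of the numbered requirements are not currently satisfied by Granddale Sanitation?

11

1. auto liability coverage $275,000 < $350,000 → not met
2. driver safety training 50 days ago vs limit 45 → not met
3. condition 'transports medical waste' holds; spill-response drill 579 days ago vs limit 540 → not met
4. waste-hauler permit absent → not met
5. vehicle leak inspection 315 days ago vs limit 270 → not met
6. route audit 109 days ago vs limit 90 → not met
7. landfill permit verification 188 days ago vs limit 180 → not met
8. spill-response plan absent → not met
9. condition 'operates a transfer station' holds; tonnage reporting records absent → not met
10. condition 'accepts hazardous waste' does not hold → requirement n/a → met
11. pollution liability coverage $1,375,000 < $1,425,000 → not met
12. weight-scale calibration 189 days ago vs limit 180 → not met
Not met: 11 of 12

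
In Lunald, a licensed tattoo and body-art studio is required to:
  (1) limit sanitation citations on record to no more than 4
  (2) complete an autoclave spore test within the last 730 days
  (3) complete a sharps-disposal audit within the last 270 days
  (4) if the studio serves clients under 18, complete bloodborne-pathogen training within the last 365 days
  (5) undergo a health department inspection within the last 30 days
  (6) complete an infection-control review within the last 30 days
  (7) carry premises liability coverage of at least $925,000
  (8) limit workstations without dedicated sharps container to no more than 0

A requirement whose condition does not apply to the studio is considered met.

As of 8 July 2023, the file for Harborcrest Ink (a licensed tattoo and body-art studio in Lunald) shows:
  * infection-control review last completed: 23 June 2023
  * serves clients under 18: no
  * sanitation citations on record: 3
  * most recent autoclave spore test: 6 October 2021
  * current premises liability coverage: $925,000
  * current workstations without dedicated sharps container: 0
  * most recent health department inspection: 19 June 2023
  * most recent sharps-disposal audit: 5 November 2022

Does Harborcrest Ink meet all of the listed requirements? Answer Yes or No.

1. sanitation citations on record 3 ≤ 4 → met
2. autoclave spore test 640 days ago vs limit 730 → met
3. sharps-disposal audit 245 days ago vs limit 270 → met
4. condition 'serves clients under 18' does not hold → requirement n/a → met
5. health department inspection 19 days ago vs limit 30 → met
6. infection-control review 15 days ago vs limit 30 → met
7. premises liability coverage $925,000 ≥ $925,000 → met
8. workstations without dedicated sharps container 0 ≤ 0 → met
All met.

Yes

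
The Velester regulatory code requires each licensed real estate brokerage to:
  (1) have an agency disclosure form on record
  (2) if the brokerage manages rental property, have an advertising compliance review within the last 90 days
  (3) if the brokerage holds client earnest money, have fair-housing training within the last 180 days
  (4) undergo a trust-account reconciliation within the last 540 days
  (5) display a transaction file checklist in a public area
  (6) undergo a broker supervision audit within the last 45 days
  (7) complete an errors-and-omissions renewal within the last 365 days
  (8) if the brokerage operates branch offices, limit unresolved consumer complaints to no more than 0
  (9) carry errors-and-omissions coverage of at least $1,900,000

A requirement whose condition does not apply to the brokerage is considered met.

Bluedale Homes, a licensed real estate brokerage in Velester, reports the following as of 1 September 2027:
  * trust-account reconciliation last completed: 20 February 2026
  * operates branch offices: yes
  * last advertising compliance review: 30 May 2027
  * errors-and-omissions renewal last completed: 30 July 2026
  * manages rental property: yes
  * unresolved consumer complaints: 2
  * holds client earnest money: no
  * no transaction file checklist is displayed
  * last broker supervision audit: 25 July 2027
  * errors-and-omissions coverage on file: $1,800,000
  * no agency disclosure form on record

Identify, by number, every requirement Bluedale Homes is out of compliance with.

1, 2, 4, 5, 7, 8, 9

1. agency disclosure form absent → not met
2. condition 'manages rental property' holds; advertising compliance review 94 days ago vs limit 90 → not met
3. condition 'holds client earnest money' does not hold → requirement n/a → met
4. trust-account reconciliation 558 days ago vs limit 540 → not met
5. transaction file checklist absent → not met
6. broker supervision audit 38 days ago vs limit 45 → met
7. errors-and-omissions renewal 398 days ago vs limit 365 → not met
8. condition 'operates branch offices' holds; unresolved consumer complaints 2 > 0 → not met
9. errors-and-omissions coverage $1,800,000 < $1,900,000 → not met
Not met: 1, 2, 4, 5, 7, 8, 9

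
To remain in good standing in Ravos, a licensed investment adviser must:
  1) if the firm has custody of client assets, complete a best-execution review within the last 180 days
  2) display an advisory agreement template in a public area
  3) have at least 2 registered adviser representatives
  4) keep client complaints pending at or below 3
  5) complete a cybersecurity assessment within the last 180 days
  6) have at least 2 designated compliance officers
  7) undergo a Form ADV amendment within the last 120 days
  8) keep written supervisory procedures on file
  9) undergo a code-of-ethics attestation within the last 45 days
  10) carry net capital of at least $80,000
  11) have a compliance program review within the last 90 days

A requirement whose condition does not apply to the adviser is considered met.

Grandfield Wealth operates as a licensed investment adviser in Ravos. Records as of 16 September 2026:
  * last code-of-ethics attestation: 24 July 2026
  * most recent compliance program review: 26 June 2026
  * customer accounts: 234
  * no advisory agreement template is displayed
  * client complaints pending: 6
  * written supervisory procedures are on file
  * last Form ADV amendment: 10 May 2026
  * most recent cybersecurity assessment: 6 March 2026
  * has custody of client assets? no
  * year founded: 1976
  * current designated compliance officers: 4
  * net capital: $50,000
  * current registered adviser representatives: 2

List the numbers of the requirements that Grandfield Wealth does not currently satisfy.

2, 4, 5, 7, 9, 10

1. condition 'has custody of client assets' does not hold → requirement n/a → met
2. advisory agreement template absent → not met
3. registered adviser representatives 2 ≥ 2 → met
4. client complaints pending 6 > 3 → not met
5. cybersecurity assessment 194 days ago vs limit 180 → not met
6. designated compliance officers 4 ≥ 2 → met
7. Form ADV amendment 129 days ago vs limit 120 → not met
8. written supervisory procedures present → met
9. code-of-ethics attestation 54 days ago vs limit 45 → not met
10. net capital $50,000 < $80,000 → not met
11. compliance program review 82 days ago vs limit 90 → met
Not met: 2, 4, 5, 7, 9, 10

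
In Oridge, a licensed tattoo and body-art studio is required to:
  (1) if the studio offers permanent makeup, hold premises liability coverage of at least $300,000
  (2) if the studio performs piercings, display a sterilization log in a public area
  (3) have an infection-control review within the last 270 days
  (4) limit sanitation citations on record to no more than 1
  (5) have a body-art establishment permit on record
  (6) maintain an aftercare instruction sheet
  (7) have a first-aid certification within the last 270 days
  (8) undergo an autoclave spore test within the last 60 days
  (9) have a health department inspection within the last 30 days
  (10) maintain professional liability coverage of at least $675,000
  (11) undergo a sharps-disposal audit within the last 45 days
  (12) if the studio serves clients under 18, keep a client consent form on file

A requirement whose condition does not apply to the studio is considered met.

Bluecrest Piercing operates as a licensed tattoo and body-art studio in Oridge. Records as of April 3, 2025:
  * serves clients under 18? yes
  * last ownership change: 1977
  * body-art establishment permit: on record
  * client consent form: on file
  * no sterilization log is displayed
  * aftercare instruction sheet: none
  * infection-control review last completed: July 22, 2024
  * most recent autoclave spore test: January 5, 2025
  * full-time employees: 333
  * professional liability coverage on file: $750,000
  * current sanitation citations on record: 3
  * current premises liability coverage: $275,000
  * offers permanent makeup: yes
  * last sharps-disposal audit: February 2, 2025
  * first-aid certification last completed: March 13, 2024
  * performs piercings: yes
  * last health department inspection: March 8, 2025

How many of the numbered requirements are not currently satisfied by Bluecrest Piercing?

1. condition 'offers permanent makeup' holds; premises liability coverage $275,000 < $300,000 → not met
2. condition 'performs piercings' holds; sterilization log absent → not met
3. infection-control review 255 days ago vs limit 270 → met
4. sanitation citations on record 3 > 1 → not met
5. body-art establishment permit present → met
6. aftercare instruction sheet absent → not met
7. first-aid certification 386 days ago vs limit 270 → not met
8. autoclave spore test 88 days ago vs limit 60 → not met
9. health department inspection 26 days ago vs limit 30 → met
10. professional liability coverage $750,000 ≥ $675,000 → met
11. sharps-disposal audit 60 days ago vs limit 45 → not met
12. condition 'serves clients under 18' holds; client consent form present → met
Not met: 7 of 12

7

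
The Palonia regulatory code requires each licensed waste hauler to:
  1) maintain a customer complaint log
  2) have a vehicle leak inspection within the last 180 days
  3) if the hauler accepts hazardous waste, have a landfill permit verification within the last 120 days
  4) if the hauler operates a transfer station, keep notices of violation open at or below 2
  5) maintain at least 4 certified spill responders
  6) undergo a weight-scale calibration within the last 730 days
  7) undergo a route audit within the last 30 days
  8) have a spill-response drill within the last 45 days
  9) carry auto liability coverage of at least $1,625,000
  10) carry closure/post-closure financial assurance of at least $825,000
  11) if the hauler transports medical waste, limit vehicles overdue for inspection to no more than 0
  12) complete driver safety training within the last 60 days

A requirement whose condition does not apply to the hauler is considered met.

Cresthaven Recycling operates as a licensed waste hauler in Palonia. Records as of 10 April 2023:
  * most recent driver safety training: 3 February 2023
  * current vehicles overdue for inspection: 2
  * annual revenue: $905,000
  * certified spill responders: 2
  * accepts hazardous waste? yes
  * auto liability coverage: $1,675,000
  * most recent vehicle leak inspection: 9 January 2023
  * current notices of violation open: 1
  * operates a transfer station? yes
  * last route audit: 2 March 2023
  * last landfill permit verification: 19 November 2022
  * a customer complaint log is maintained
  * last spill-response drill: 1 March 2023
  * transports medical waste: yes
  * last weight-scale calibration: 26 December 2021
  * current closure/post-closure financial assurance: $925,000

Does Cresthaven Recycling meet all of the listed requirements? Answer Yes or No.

1. customer complaint log present → met
2. vehicle leak inspection 91 days ago vs limit 180 → met
3. condition 'accepts hazardous waste' holds; landfill permit verification 142 days ago vs limit 120 → not met
4. condition 'operates a transfer station' holds; notices of violation open 1 ≤ 2 → met
5. certified spill responders 2 < 4 → not met
6. weight-scale calibration 470 days ago vs limit 730 → met
7. route audit 39 days ago vs limit 30 → not met
8. spill-response drill 40 days ago vs limit 45 → met
9. auto liability coverage $1,675,000 ≥ $1,625,000 → met
10. closure/post-closure financial assurance $925,000 ≥ $825,000 → met
11. condition 'transports medical waste' holds; vehicles overdue for inspection 2 > 0 → not met
12. driver safety training 66 days ago vs limit 60 → not met
Not met: 3, 5, 7, 11, 12

No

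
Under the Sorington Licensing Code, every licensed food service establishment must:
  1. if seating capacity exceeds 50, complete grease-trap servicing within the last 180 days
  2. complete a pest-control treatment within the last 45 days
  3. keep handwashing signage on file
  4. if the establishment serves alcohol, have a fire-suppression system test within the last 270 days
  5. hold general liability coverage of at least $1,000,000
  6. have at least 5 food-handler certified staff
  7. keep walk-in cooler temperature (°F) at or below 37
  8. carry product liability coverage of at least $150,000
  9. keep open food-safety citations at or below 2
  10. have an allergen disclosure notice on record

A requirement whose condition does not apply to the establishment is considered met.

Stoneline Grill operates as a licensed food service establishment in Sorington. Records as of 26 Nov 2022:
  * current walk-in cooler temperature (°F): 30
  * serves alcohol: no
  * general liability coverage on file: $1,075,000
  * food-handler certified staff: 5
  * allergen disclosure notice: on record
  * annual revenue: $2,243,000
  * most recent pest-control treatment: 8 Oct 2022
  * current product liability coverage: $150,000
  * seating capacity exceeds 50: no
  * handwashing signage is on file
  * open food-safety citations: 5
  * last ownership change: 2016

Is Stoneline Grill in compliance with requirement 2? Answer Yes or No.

2. pest-control treatment 49 days ago vs limit 45 → not met

No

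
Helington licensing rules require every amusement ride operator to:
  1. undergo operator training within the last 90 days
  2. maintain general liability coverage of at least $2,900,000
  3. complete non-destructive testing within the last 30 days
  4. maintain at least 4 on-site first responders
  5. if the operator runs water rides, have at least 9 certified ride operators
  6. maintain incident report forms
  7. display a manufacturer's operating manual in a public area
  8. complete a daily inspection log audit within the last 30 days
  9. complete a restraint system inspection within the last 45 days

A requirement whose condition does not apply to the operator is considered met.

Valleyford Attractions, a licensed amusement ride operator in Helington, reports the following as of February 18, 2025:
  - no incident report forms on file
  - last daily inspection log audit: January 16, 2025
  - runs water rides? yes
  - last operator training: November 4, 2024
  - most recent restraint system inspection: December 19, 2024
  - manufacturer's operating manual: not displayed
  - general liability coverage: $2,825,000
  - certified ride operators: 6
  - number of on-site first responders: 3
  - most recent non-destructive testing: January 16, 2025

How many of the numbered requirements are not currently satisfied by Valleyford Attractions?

1. operator training 106 days ago vs limit 90 → not met
2. general liability coverage $2,825,000 < $2,900,000 → not met
3. non-destructive testing 33 days ago vs limit 30 → not met
4. on-site first responders 3 < 4 → not met
5. condition 'runs water rides' holds; certified ride operators 6 < 9 → not met
6. incident report forms absent → not met
7. manufacturer's operating manual absent → not met
8. daily inspection log audit 33 days ago vs limit 30 → not met
9. restraint system inspection 61 days ago vs limit 45 → not met
Not met: 9 of 9

9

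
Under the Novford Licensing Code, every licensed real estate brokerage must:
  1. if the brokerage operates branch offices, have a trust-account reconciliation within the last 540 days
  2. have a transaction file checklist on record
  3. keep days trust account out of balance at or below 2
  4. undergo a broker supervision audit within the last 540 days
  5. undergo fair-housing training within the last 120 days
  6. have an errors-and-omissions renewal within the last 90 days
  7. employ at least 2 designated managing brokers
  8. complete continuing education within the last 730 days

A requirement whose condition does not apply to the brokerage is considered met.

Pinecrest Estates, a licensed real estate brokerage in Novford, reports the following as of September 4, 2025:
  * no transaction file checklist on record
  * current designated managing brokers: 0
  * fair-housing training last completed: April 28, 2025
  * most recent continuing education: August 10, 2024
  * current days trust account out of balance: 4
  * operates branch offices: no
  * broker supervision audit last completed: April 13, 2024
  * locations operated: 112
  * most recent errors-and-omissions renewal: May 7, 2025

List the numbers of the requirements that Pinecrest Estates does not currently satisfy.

2, 3, 5, 6, 7

1. condition 'operates branch offices' does not hold → requirement n/a → met
2. transaction file checklist absent → not met
3. days trust account out of balance 4 > 2 → not met
4. broker supervision audit 509 days ago vs limit 540 → met
5. fair-housing training 129 days ago vs limit 120 → not met
6. errors-and-omissions renewal 120 days ago vs limit 90 → not met
7. designated managing brokers 0 < 2 → not met
8. continuing education 390 days ago vs limit 730 → met
Not met: 2, 3, 5, 6, 7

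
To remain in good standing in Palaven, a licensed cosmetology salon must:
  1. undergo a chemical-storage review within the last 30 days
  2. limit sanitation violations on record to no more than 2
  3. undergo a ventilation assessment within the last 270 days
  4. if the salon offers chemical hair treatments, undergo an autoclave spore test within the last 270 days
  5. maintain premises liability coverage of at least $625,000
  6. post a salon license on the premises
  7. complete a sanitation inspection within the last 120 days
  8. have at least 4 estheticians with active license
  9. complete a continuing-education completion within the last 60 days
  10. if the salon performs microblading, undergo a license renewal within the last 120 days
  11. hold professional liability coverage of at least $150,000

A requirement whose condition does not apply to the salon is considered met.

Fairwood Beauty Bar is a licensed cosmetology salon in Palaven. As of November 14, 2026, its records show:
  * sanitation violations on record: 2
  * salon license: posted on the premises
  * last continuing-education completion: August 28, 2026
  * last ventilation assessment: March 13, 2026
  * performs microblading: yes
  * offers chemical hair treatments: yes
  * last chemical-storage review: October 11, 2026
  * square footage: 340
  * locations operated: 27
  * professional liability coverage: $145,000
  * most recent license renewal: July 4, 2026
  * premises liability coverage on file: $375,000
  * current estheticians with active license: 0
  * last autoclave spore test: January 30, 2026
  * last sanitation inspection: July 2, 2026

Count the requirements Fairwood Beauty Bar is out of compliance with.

8

1. chemical-storage review 34 days ago vs limit 30 → not met
2. sanitation violations on record 2 ≤ 2 → met
3. ventilation assessment 246 days ago vs limit 270 → met
4. condition 'offers chemical hair treatments' holds; autoclave spore test 288 days ago vs limit 270 → not met
5. premises liability coverage $375,000 < $625,000 → not met
6. salon license present → met
7. sanitation inspection 135 days ago vs limit 120 → not met
8. estheticians with active license 0 < 4 → not met
9. continuing-education completion 78 days ago vs limit 60 → not met
10. condition 'performs microblading' holds; license renewal 133 days ago vs limit 120 → not met
11. professional liability coverage $145,000 < $150,000 → not met
Not met: 8 of 11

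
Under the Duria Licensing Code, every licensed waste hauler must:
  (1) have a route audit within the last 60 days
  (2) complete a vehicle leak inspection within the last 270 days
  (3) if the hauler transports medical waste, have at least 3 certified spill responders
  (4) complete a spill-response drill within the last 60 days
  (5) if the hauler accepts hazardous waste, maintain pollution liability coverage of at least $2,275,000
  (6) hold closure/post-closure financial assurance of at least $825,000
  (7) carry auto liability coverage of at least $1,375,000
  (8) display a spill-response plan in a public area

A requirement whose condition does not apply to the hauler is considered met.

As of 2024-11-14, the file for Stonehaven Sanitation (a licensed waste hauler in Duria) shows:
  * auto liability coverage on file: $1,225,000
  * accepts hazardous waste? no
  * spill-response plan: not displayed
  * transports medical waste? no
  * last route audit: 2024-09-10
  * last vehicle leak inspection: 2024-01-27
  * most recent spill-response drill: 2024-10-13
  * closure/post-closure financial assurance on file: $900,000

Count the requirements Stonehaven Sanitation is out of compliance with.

4

1. route audit 65 days ago vs limit 60 → not met
2. vehicle leak inspection 292 days ago vs limit 270 → not met
3. condition 'transports medical waste' does not hold → requirement n/a → met
4. spill-response drill 32 days ago vs limit 60 → met
5. condition 'accepts hazardous waste' does not hold → requirement n/a → met
6. closure/post-closure financial assurance $900,000 ≥ $825,000 → met
7. auto liability coverage $1,225,000 < $1,375,000 → not met
8. spill-response plan absent → not met
Not met: 4 of 8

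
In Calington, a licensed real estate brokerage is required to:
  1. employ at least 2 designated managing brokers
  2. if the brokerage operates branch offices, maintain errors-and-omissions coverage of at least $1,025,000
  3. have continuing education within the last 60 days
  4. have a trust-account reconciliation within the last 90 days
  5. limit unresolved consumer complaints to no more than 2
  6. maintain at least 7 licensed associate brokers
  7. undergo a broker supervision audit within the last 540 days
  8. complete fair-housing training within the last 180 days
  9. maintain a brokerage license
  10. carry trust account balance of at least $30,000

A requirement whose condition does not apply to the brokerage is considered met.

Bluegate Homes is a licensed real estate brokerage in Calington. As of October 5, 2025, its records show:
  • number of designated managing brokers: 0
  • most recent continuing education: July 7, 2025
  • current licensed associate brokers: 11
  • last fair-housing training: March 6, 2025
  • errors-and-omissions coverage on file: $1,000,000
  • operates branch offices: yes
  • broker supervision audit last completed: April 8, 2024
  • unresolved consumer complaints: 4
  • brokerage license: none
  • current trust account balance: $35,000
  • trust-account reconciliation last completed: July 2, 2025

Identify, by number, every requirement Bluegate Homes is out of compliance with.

1. designated managing brokers 0 < 2 → not met
2. condition 'operates branch offices' holds; errors-and-omissions coverage $1,000,000 < $1,025,000 → not met
3. continuing education 90 days ago vs limit 60 → not met
4. trust-account reconciliation 95 days ago vs limit 90 → not met
5. unresolved consumer complaints 4 > 2 → not met
6. licensed associate brokers 11 ≥ 7 → met
7. broker supervision audit 545 days ago vs limit 540 → not met
8. fair-housing training 213 days ago vs limit 180 → not met
9. brokerage license absent → not met
10. trust account balance $35,000 ≥ $30,000 → met
Not met: 1, 2, 3, 4, 5, 7, 8, 9

1, 2, 3, 4, 5, 7, 8, 9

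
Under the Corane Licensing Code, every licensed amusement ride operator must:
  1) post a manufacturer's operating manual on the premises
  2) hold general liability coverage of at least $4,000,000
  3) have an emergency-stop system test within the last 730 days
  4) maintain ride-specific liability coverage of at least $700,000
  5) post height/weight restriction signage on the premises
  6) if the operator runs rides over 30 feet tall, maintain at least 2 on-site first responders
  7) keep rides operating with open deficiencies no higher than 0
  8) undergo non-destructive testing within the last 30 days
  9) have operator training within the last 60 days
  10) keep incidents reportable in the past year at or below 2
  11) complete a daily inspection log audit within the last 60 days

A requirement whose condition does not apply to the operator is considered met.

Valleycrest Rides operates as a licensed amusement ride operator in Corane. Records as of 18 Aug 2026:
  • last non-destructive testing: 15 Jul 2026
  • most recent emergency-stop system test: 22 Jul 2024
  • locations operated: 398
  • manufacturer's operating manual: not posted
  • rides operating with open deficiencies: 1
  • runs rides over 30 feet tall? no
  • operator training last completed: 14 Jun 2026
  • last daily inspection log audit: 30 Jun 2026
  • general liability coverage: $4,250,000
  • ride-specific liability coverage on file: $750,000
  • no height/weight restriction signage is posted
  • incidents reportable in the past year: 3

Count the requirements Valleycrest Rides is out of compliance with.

7

1. manufacturer's operating manual absent → not met
2. general liability coverage $4,250,000 ≥ $4,000,000 → met
3. emergency-stop system test 757 days ago vs limit 730 → not met
4. ride-specific liability coverage $750,000 ≥ $700,000 → met
5. height/weight restriction signage absent → not met
6. condition 'runs rides over 30 feet tall' does not hold → requirement n/a → met
7. rides operating with open deficiencies 1 > 0 → not met
8. non-destructive testing 34 days ago vs limit 30 → not met
9. operator training 65 days ago vs limit 60 → not met
10. incidents reportable in the past year 3 > 2 → not met
11. daily inspection log audit 49 days ago vs limit 60 → met
Not met: 7 of 11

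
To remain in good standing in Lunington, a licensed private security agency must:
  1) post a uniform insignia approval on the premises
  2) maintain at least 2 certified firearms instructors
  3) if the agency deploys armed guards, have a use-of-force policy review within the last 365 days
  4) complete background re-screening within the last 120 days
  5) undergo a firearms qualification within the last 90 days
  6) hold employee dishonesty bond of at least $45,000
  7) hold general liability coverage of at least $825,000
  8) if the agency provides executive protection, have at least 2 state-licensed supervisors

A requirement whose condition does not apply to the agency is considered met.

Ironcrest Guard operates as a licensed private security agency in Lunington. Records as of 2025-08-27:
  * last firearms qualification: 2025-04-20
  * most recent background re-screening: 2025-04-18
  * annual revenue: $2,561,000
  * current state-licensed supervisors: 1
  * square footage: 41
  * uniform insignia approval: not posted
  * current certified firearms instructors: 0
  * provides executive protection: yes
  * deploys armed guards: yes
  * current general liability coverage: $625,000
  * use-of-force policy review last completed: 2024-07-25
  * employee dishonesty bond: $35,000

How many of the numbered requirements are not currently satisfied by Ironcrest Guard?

8

1. uniform insignia approval absent → not met
2. certified firearms instructors 0 < 2 → not met
3. condition 'deploys armed guards' holds; use-of-force policy review 398 days ago vs limit 365 → not met
4. background re-screening 131 days ago vs limit 120 → not met
5. firearms qualification 129 days ago vs limit 90 → not met
6. employee dishonesty bond $35,000 < $45,000 → not met
7. general liability coverage $625,000 < $825,000 → not met
8. condition 'provides executive protection' holds; state-licensed supervisors 1 < 2 → not met
Not met: 8 of 8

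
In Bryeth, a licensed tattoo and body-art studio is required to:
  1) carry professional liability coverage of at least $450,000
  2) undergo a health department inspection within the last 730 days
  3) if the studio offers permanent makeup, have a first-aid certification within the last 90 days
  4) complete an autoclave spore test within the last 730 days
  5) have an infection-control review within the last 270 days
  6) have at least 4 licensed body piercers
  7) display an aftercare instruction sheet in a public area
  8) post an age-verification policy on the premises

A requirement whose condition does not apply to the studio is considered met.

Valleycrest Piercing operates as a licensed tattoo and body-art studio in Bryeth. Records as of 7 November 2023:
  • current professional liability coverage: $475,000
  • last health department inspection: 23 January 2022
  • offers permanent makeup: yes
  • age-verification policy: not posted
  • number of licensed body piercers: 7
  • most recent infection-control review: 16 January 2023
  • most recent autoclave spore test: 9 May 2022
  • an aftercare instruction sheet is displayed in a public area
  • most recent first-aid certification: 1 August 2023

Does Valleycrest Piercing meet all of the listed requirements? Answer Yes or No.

1. professional liability coverage $475,000 ≥ $450,000 → met
2. health department inspection 653 days ago vs limit 730 → met
3. condition 'offers permanent makeup' holds; first-aid certification 98 days ago vs limit 90 → not met
4. autoclave spore test 547 days ago vs limit 730 → met
5. infection-control review 295 days ago vs limit 270 → not met
6. licensed body piercers 7 ≥ 4 → met
7. aftercare instruction sheet present → met
8. age-verification policy absent → not met
Not met: 3, 5, 8

No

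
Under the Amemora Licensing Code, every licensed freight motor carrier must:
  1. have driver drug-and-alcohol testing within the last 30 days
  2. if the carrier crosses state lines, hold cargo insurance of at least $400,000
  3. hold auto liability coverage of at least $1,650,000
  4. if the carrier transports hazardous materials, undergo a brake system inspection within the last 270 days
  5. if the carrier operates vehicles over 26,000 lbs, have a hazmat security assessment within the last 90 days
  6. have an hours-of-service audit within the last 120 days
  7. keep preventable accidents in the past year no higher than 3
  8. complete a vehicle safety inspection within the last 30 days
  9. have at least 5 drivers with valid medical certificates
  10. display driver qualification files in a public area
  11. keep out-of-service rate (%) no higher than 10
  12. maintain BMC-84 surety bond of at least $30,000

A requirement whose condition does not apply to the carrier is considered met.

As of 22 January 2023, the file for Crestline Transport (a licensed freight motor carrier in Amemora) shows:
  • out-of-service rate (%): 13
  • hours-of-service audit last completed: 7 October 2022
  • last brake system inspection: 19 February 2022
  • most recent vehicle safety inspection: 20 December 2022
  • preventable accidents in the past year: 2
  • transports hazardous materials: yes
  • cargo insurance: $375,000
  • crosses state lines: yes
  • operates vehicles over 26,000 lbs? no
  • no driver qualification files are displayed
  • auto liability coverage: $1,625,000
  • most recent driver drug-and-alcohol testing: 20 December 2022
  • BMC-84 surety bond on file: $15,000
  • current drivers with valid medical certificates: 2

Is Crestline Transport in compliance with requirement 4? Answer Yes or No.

4. condition 'transports hazardous materials' holds; brake system inspection 337 days ago vs limit 270 → not met

No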